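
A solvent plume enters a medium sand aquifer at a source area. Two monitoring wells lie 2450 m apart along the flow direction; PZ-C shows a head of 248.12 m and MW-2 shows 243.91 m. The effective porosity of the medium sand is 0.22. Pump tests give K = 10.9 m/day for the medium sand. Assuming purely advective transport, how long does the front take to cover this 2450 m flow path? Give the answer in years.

78.8

Hydraulic gradient i = (248.12 − 243.91) / 2450 = 4.21 / 2450 = 0.001718.
Darcy flux q = K · i = 10.90 × 0.001718 = 0.01873 m/day.
Seepage velocity v = q / n_e = 0.01873 / 0.22 = 0.08514 m/day.
Travel time t = L / v = 2450 / 0.08514 = 28777 days = 78.79 years.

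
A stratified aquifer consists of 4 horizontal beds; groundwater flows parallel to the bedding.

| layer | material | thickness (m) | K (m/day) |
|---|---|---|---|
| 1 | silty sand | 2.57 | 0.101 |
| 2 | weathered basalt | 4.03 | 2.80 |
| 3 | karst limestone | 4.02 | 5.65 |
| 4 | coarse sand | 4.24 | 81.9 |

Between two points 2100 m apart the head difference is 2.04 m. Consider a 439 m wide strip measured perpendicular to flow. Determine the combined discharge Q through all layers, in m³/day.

163

Flow is parallel to layering, so each bed carries its own Darcy discharge and the transmissivities add.
Σ(K_i·b_i) = 0.101×2.57 + 2.80×4.03 + 5.65×4.02 + 81.9×4.24 = 381.5 m²/day.
Hydraulic gradient i = Δh / L = 2.04 / 2100 = 0.0009714.
Q = Σ(K_i·b_i) · W · i = 381.5 × 439 × 0.0009714 = 162.7 m³/day.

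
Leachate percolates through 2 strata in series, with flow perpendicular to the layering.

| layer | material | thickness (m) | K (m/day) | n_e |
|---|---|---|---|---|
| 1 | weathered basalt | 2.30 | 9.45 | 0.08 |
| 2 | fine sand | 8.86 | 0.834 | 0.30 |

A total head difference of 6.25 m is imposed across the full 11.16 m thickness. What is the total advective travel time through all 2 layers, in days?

With flow normal to the layers, continuity requires the same specific discharge q through every layer.
Σ(b_i/K_i) = 2.30/9.45 + 8.86/0.834 = 10.87 d.
q = Δh / Σ(b_i/K_i) = 6.25 / 10.87 = 0.5751 m/day.
In each layer the seepage velocity is v_i = q/n_i, so the layer transit time is t_i = b_i·n_i / q:
  layer 1 (weathered basalt): t_1 = 2.30 × 0.08 / 0.5751 = 0.3199 d
  layer 2 (fine sand): t_2 = 8.86 × 0.30 / 0.5751 = 4.621 d
Total t = Σ t_i = 4.941 days.

4.94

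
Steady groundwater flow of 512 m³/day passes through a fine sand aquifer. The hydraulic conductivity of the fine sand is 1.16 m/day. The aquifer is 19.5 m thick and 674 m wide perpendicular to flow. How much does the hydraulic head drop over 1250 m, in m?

Cross-sectional area A = 674 × 19.5 = 13143 m².
From Q = K·A·i, i = Q / (K·A) = 512 / (1.160 × 13143) = 0.03358.
Head loss Δh = i · L = 0.03358 × 1250 = 41.98 m.

42.0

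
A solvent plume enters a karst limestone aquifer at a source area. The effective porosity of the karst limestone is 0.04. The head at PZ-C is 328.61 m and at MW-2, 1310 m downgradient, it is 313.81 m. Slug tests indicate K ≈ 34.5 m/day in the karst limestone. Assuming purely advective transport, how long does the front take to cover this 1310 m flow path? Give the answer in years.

Hydraulic gradient i = (328.61 − 313.81) / 1310 = 14.8 / 1310 = 0.01130.
Darcy flux q = K · i = 34.50 × 0.01130 = 0.3898 m/day.
Seepage velocity v = q / n_e = 0.3898 / 0.04 = 9.744 m/day.
Travel time t = L / v = 1310 / 9.744 = 134.4 days = 0.3681 years.

0.368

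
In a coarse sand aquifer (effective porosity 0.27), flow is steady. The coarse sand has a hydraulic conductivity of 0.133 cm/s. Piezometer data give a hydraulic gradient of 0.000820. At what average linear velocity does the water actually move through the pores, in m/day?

Convert K: 0.133 cm/s × 864 = 114.9 m/day.
Hydraulic gradient i = 0.000820.
Darcy flux q = K · i = 114.9 × 0.0008200 = 0.09423 m/day.
Seepage velocity v = q / n_e = 0.09423 / 0.27 = 0.3490 m/day.

0.349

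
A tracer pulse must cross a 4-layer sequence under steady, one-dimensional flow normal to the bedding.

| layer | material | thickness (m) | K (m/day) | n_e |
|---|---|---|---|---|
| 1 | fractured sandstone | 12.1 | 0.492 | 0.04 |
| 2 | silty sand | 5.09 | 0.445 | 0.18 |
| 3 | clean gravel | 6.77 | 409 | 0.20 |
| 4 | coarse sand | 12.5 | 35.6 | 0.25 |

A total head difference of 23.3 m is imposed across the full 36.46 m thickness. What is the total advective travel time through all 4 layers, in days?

9.18

With flow normal to the layers, continuity requires the same specific discharge q through every layer.
Σ(b_i/K_i) = 12.1/0.492 + 5.09/0.445 + 6.77/409 + 12.5/35.6 = 36.40 d.
q = Δh / Σ(b_i/K_i) = 23.3 / 36.40 = 0.6401 m/day.
In each layer the seepage velocity is v_i = q/n_i, so the layer transit time is t_i = b_i·n_i / q:
  layer 1 (fractured sandstone): t_1 = 12.1 × 0.04 / 0.6401 = 0.7561 d
  layer 2 (silty sand): t_2 = 5.09 × 0.18 / 0.6401 = 1.431 d
  layer 3 (clean gravel): t_3 = 6.77 × 0.20 / 0.6401 = 2.115 d
  layer 4 (coarse sand): t_4 = 12.5 × 0.25 / 0.6401 = 4.882 d
Total t = Σ t_i = 9.185 days.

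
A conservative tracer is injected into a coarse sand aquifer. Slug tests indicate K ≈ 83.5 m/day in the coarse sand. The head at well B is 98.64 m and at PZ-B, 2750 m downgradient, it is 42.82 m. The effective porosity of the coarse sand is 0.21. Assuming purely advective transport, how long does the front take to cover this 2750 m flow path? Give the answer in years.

Hydraulic gradient i = (98.64 − 42.82) / 2750 = 55.82 / 2750 = 0.02030.
Darcy flux q = K · i = 83.50 × 0.02030 = 1.695 m/day.
Seepage velocity v = q / n_e = 1.695 / 0.21 = 8.071 m/day.
Travel time t = L / v = 2750 / 8.071 = 340.7 days = 0.9329 years.

0.933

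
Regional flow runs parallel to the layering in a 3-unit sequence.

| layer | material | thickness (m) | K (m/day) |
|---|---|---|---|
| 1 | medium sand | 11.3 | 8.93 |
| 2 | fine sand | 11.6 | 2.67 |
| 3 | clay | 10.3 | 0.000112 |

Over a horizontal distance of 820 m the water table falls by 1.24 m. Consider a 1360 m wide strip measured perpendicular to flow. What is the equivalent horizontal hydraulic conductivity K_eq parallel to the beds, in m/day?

Flow is parallel to layering, so each bed carries its own Darcy discharge and the transmissivities add.
Σ(K_i·b_i) = 8.93×11.3 + 2.67×11.6 + 0.000112×10.3 = 131.9 m²/day.
Total thickness b = 33.20 m, so K_eq = Σ(K_i·b_i)/b = 3.972 m/day.

3.97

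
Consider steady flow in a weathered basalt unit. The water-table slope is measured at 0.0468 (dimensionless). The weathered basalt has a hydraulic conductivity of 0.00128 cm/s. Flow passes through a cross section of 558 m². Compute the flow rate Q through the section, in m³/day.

28.9

Convert K: 0.00128 cm/s × 864 = 1.106 m/day.
Hydraulic gradient i = 0.0468.
Darcy's law: Q = K · A · i = 1.106 × 558.0 × 0.04680 = 28.88 m³/day.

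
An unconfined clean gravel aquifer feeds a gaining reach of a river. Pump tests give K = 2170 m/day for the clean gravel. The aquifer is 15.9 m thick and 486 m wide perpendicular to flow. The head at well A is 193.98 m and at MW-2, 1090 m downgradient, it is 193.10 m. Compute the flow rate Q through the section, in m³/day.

Cross-sectional area A = 486 × 15.9 = 7727 m².
Hydraulic gradient i = (193.98 − 193.10) / 1090 = 0.88 / 1090 = 0.0008073.
Darcy's law: Q = K · A · i = 2170 × 7727 × 0.0008073 = 13538 m³/day.

13500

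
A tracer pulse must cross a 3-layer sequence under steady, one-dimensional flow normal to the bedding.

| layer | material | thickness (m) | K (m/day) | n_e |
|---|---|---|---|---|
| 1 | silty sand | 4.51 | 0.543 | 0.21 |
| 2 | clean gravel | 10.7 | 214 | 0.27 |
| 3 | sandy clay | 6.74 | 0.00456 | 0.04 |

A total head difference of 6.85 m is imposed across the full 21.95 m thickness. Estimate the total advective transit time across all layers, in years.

2.44

With flow normal to the layers, continuity requires the same specific discharge q through every layer.
Σ(b_i/K_i) = 4.51/0.543 + 10.7/214 + 6.74/0.00456 = 1486 d.
q = Δh / Σ(b_i/K_i) = 6.85 / 1486 = 0.004608 m/day.
In each layer the seepage velocity is v_i = q/n_i, so the layer transit time is t_i = b_i·n_i / q:
  layer 1 (silty sand): t_1 = 4.51 × 0.21 / 0.004608 = 205.5 d
  layer 2 (clean gravel): t_2 = 10.7 × 0.27 / 0.004608 = 626.9 d
  layer 3 (sandy clay): t_3 = 6.74 × 0.04 / 0.004608 = 58.50 d
Total t = Σ t_i = 890.9 days = 2.439 years.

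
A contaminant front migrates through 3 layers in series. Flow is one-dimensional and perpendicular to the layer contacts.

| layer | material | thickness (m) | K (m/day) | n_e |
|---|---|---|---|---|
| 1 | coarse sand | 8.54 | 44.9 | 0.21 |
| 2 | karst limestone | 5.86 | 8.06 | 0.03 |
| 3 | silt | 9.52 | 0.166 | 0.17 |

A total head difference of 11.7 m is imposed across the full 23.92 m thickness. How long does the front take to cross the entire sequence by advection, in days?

17.9

With flow normal to the layers, continuity requires the same specific discharge q through every layer.
Σ(b_i/K_i) = 8.54/44.9 + 5.86/8.06 + 9.52/0.166 = 58.27 d.
q = Δh / Σ(b_i/K_i) = 11.7 / 58.27 = 0.2008 m/day.
In each layer the seepage velocity is v_i = q/n_i, so the layer transit time is t_i = b_i·n_i / q:
  layer 1 (coarse sand): t_1 = 8.54 × 0.21 / 0.2008 = 8.931 d
  layer 2 (karst limestone): t_2 = 5.86 × 0.03 / 0.2008 = 0.8755 d
  layer 3 (silt): t_3 = 9.52 × 0.17 / 0.2008 = 8.060 d
Total t = Σ t_i = 17.87 days.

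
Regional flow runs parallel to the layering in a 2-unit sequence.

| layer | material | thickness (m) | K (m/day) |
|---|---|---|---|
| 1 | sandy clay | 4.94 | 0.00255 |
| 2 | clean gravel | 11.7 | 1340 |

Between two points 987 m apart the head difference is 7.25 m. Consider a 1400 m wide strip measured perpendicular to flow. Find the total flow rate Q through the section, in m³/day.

Flow is parallel to layering, so each bed carries its own Darcy discharge and the transmissivities add.
Σ(K_i·b_i) = 0.00255×4.94 + 1340×11.7 = 15678 m²/day.
Hydraulic gradient i = Δh / L = 7.25 / 987 = 0.007345.
Q = Σ(K_i·b_i) · W · i = 15678 × 1400 × 0.007345 = 1.612e+05 m³/day.

161000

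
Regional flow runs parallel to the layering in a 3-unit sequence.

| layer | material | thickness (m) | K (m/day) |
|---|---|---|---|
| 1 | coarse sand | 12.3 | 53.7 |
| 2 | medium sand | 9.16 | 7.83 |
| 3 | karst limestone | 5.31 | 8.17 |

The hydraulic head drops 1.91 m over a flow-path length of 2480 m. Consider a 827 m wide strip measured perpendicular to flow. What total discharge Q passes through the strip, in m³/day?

494

Flow is parallel to layering, so each bed carries its own Darcy discharge and the transmissivities add.
Σ(K_i·b_i) = 53.7×12.3 + 7.83×9.16 + 8.17×5.31 = 775.6 m²/day.
Hydraulic gradient i = Δh / L = 1.91 / 2480 = 0.0007702.
Q = Σ(K_i·b_i) · W · i = 775.6 × 827 × 0.0007702 = 494.0 m³/day.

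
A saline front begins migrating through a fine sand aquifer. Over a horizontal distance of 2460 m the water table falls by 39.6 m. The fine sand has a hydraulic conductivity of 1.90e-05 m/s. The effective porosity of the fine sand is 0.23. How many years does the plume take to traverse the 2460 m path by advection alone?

Convert K: 1.90e-05 m/s × 86400 = 1.642 m/day.
Hydraulic gradient i = Δh / L = 39.6 / 2460 = 0.01610.
Darcy flux q = K · i = 1.642 × 0.01610 = 0.02643 m/day.
Seepage velocity v = q / n_e = 0.02643 / 0.23 = 0.1149 m/day.
Travel time t = L / v = 2460 / 0.1149 = 21411 days = 58.62 years.

58.6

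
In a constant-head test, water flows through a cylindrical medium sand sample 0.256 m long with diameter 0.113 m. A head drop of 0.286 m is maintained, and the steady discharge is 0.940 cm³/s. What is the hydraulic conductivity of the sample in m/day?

7.25

Cross-sectional area A = π·(d/2)² = π × (0.113/2)² = 0.01003 m².
Convert discharge: 0.940 cm³/s = 9.400e-07 m³/s.
Darcy's law rearranged: K = Q·L / (A·Δh) = 9.400e-07 × 0.256 / (0.01003 × 0.286) = 8.390e-05 m/s = 7.249 m/day.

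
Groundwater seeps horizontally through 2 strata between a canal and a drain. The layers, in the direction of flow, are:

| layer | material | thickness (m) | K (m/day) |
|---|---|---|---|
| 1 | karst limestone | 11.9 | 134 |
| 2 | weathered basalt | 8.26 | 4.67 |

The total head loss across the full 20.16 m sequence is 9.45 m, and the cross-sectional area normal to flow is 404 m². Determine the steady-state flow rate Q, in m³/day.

Flow is perpendicular to layering, so the layers act in series and the equivalent K is the thickness-weighted harmonic mean.
Total thickness L = 11.9 + 8.26 = 20.16 m.
Σ(b_i/K_i) = 11.9/134 + 8.26/4.67 = 1.858 d.
K_eq = L / Σ(b_i/K_i) = 20.16 / 1.858 = 10.85 m/day.
Q = K_eq · A · (Δh/L) = 10.85 × 404 × (9.45/20.16) = 2055 m³/day.

2060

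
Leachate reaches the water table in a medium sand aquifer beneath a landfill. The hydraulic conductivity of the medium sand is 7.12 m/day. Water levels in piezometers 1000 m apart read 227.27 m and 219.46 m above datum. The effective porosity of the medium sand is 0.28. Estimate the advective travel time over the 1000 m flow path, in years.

Hydraulic gradient i = (227.27 − 219.46) / 1000 = 7.81 / 1000 = 0.007810.
Darcy flux q = K · i = 7.120 × 0.007810 = 0.05561 m/day.
Seepage velocity v = q / n_e = 0.05561 / 0.28 = 0.1986 m/day.
Travel time t = L / v = 1000 / 0.1986 = 5035 days = 13.79 years.

13.8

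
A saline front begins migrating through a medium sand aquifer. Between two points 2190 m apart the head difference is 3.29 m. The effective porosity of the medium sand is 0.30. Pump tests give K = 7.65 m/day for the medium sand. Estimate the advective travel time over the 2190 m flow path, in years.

157

Hydraulic gradient i = Δh / L = 3.29 / 2190 = 0.001502.
Darcy flux q = K · i = 7.650 × 0.001502 = 0.01149 m/day.
Seepage velocity v = q / n_e = 0.01149 / 0.30 = 0.03831 m/day.
Travel time t = L / v = 2190 / 0.03831 = 57168 days = 156.5 years.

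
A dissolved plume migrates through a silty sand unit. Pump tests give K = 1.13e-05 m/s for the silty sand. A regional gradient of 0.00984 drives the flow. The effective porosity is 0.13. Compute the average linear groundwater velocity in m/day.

0.0739

Convert K: 1.13e-05 m/s × 86400 = 0.9763 m/day.
Hydraulic gradient i = 0.00984.
Darcy flux q = K · i = 0.9763 × 0.009840 = 0.009607 m/day.
Seepage velocity v = q / n_e = 0.009607 / 0.13 = 0.07390 m/day.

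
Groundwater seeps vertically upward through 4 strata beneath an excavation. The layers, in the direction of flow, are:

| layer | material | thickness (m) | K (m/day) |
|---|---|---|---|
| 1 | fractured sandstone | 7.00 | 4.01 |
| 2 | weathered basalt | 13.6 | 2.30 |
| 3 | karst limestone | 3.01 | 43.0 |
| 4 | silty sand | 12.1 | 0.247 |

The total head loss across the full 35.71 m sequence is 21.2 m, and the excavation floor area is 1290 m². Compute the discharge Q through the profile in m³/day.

482

Flow is perpendicular to layering, so the layers act in series and the equivalent K is the thickness-weighted harmonic mean.
Total thickness L = 7.00 + 13.6 + 3.01 + 12.1 = 35.71 m.
Σ(b_i/K_i) = 7.00/4.01 + 13.6/2.30 + 3.01/43.0 + 12.1/0.247 = 56.72 d.
K_eq = L / Σ(b_i/K_i) = 35.71 / 56.72 = 0.6296 m/day.
Q = K_eq · A · (Δh/L) = 0.6296 × 1290 × (21.2/35.71) = 482.2 m³/day.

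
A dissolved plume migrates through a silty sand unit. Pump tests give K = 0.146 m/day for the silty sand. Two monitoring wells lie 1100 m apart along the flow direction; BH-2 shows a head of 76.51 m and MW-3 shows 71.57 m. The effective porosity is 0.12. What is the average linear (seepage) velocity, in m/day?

0.00546

Hydraulic gradient i = (76.51 − 71.57) / 1100 = 4.94 / 1100 = 0.004491.
Darcy flux q = K · i = 0.1460 × 0.004491 = 0.0006557 m/day.
Seepage velocity v = q / n_e = 0.0006557 / 0.12 = 0.005464 m/day.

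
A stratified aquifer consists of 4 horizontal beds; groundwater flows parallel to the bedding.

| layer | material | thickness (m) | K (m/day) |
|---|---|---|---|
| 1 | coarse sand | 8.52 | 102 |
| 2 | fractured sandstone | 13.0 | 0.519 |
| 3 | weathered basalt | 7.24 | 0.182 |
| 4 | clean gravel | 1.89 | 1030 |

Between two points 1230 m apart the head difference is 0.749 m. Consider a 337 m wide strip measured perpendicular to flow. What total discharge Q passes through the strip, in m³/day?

579

Flow is parallel to layering, so each bed carries its own Darcy discharge and the transmissivities add.
Σ(K_i·b_i) = 102×8.52 + 0.519×13.0 + 0.182×7.24 + 1030×1.89 = 2824 m²/day.
Hydraulic gradient i = Δh / L = 0.749 / 1230 = 0.0006089.
Q = Σ(K_i·b_i) · W · i = 2824 × 337 × 0.0006089 = 579.5 m³/day.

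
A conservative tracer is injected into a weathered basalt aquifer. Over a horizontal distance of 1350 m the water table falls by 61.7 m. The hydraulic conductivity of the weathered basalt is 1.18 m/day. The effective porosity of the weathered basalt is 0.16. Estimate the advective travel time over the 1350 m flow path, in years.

11.0

Hydraulic gradient i = Δh / L = 61.7 / 1350 = 0.04570.
Darcy flux q = K · i = 1.180 × 0.04570 = 0.05393 m/day.
Seepage velocity v = q / n_e = 0.05393 / 0.16 = 0.3371 m/day.
Travel time t = L / v = 1350 / 0.3371 = 4005 days = 10.97 years.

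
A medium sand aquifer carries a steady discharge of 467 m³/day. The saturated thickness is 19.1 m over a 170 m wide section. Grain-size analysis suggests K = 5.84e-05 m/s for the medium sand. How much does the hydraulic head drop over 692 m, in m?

Convert K: 5.84e-05 m/s × 86400 = 5.046 m/day.
Cross-sectional area A = 170 × 19.1 = 3247 m².
From Q = K·A·i, i = Q / (K·A) = 467 / (5.046 × 3247) = 0.02850.
Head loss Δh = i · L = 0.02850 × 692 = 19.72 m.

19.7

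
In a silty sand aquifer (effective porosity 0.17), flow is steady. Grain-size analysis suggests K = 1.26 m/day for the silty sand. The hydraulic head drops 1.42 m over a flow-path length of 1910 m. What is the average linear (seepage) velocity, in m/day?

Hydraulic gradient i = Δh / L = 1.42 / 1910 = 0.0007435.
Darcy flux q = K · i = 1.260 × 0.0007435 = 0.0009368 m/day.
Seepage velocity v = q / n_e = 0.0009368 / 0.17 = 0.005510 m/day.

0.00551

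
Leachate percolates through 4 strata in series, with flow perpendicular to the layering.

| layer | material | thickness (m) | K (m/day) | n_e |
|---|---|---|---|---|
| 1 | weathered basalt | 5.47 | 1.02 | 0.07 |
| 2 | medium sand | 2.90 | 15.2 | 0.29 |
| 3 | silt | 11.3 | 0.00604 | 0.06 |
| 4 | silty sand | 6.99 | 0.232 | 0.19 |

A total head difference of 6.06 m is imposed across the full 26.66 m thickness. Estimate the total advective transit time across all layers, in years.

With flow normal to the layers, continuity requires the same specific discharge q through every layer.
Σ(b_i/K_i) = 5.47/1.02 + 2.90/15.2 + 11.3/0.00604 + 6.99/0.232 = 1907 d.
q = Δh / Σ(b_i/K_i) = 6.06 / 1907 = 0.003179 m/day.
In each layer the seepage velocity is v_i = q/n_i, so the layer transit time is t_i = b_i·n_i / q:
  layer 1 (weathered basalt): t_1 = 5.47 × 0.07 / 0.003179 = 120.5 d
  layer 2 (medium sand): t_2 = 2.90 × 0.29 / 0.003179 = 264.6 d
  layer 3 (silt): t_3 = 11.3 × 0.06 / 0.003179 = 213.3 d
  layer 4 (silty sand): t_4 = 6.99 × 0.19 / 0.003179 = 417.8 d
Total t = Σ t_i = 1016 days = 2.782 years.

2.78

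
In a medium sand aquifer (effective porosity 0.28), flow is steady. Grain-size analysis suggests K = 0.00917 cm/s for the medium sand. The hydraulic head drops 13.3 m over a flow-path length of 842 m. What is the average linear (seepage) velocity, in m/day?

0.447

Convert K: 0.00917 cm/s × 864 = 7.923 m/day.
Hydraulic gradient i = Δh / L = 13.3 / 842 = 0.01580.
Darcy flux q = K · i = 7.923 × 0.01580 = 0.1251 m/day.
Seepage velocity v = q / n_e = 0.1251 / 0.28 = 0.4470 m/day.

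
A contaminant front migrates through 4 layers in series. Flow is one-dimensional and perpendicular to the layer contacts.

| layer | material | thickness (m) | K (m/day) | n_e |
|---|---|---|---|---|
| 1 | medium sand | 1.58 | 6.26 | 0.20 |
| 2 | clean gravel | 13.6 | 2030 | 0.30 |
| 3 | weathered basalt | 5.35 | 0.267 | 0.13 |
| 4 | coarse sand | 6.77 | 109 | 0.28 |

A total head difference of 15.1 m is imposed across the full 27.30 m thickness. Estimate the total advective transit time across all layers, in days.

9.42

With flow normal to the layers, continuity requires the same specific discharge q through every layer.
Σ(b_i/K_i) = 1.58/6.26 + 13.6/2030 + 5.35/0.267 + 6.77/109 = 20.36 d.
q = Δh / Σ(b_i/K_i) = 15.1 / 20.36 = 0.7417 m/day.
In each layer the seepage velocity is v_i = q/n_i, so the layer transit time is t_i = b_i·n_i / q:
  layer 1 (medium sand): t_1 = 1.58 × 0.20 / 0.7417 = 0.4260 d
  layer 2 (clean gravel): t_2 = 13.6 × 0.30 / 0.7417 = 5.501 d
  layer 3 (weathered basalt): t_3 = 5.35 × 0.13 / 0.7417 = 0.9377 d
  layer 4 (coarse sand): t_4 = 6.77 × 0.28 / 0.7417 = 2.556 d
Total t = Σ t_i = 9.420 days.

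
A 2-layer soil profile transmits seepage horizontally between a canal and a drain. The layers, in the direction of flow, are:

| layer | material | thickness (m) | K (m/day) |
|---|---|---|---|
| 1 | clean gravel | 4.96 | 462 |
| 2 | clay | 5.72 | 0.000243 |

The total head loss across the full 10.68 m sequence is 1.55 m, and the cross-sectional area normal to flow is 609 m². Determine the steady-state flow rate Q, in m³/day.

Flow is perpendicular to layering, so the layers act in series and the equivalent K is the thickness-weighted harmonic mean.
Total thickness L = 4.96 + 5.72 = 10.68 m.
Σ(b_i/K_i) = 4.96/462 + 5.72/0.000243 = 23539 d.
K_eq = L / Σ(b_i/K_i) = 10.68 / 23539 = 0.0004537 m/day.
Q = K_eq · A · (Δh/L) = 0.0004537 × 609 × (1.55/10.68) = 0.04010 m³/day.

0.0401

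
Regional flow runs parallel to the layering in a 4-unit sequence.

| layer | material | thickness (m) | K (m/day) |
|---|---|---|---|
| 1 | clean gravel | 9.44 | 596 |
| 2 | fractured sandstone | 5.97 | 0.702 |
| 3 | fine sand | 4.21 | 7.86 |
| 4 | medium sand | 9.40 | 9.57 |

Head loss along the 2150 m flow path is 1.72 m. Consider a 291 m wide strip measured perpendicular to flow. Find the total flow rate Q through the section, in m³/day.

Flow is parallel to layering, so each bed carries its own Darcy discharge and the transmissivities add.
Σ(K_i·b_i) = 596×9.44 + 0.702×5.97 + 7.86×4.21 + 9.57×9.40 = 5753 m²/day.
Hydraulic gradient i = Δh / L = 1.72 / 2150 = 0.0008000.
Q = Σ(K_i·b_i) · W · i = 5753 × 291 × 0.0008000 = 1339 m³/day.

1340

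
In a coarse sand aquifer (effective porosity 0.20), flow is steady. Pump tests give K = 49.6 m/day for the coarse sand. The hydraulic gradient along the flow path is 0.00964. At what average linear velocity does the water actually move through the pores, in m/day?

2.39

Hydraulic gradient i = 0.00964.
Darcy flux q = K · i = 49.60 × 0.009640 = 0.4781 m/day.
Seepage velocity v = q / n_e = 0.4781 / 0.20 = 2.391 m/day.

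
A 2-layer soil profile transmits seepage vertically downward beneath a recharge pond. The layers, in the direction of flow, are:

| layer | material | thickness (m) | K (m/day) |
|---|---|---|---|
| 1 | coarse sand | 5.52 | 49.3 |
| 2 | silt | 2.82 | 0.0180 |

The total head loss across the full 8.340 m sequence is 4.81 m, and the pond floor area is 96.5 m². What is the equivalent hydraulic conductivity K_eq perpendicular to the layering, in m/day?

Flow is perpendicular to layering, so the layers act in series and the equivalent K is the thickness-weighted harmonic mean.
Total thickness L = 5.52 + 2.82 = 8.340 m.
Σ(b_i/K_i) = 5.52/49.3 + 2.82/0.0180 = 156.8 d.
K_eq = L / Σ(b_i/K_i) = 8.340 / 156.8 = 0.05320 m/day.

0.0532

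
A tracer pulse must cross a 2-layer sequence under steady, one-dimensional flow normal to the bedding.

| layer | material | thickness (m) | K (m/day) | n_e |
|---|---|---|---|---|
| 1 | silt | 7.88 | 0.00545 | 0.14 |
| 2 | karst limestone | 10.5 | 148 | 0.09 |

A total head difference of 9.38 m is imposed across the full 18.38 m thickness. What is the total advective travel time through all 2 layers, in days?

With flow normal to the layers, continuity requires the same specific discharge q through every layer.
Σ(b_i/K_i) = 7.88/0.00545 + 10.5/148 = 1446 d.
q = Δh / Σ(b_i/K_i) = 9.38 / 1446 = 0.006487 m/day.
In each layer the seepage velocity is v_i = q/n_i, so the layer transit time is t_i = b_i·n_i / q:
  layer 1 (silt): t_1 = 7.88 × 0.14 / 0.006487 = 170.1 d
  layer 2 (karst limestone): t_2 = 10.5 × 0.09 / 0.006487 = 145.7 d
Total t = Σ t_i = 315.7 days.

316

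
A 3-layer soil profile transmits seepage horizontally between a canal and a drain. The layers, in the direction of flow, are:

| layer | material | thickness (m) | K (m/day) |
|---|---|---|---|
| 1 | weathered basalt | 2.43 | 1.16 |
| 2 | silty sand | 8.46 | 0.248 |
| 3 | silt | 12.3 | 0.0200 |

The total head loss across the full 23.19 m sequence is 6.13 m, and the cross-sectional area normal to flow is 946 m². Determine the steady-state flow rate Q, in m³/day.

Flow is perpendicular to layering, so the layers act in series and the equivalent K is the thickness-weighted harmonic mean.
Total thickness L = 2.43 + 8.46 + 12.3 = 23.19 m.
Σ(b_i/K_i) = 2.43/1.16 + 8.46/0.248 + 12.3/0.0200 = 651.2 d.
K_eq = L / Σ(b_i/K_i) = 23.19 / 651.2 = 0.03561 m/day.
Q = K_eq · A · (Δh/L) = 0.03561 × 946 × (6.13/23.19) = 8.905 m³/day.

8.90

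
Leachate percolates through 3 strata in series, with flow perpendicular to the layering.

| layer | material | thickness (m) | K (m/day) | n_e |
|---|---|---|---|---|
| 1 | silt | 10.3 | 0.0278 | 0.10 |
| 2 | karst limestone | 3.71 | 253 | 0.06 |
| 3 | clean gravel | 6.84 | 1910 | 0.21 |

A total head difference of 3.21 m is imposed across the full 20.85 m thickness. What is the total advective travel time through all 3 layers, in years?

With flow normal to the layers, continuity requires the same specific discharge q through every layer.
Σ(b_i/K_i) = 10.3/0.0278 + 3.71/253 + 6.84/1910 = 370.5 d.
q = Δh / Σ(b_i/K_i) = 3.21 / 370.5 = 0.008663 m/day.
In each layer the seepage velocity is v_i = q/n_i, so the layer transit time is t_i = b_i·n_i / q:
  layer 1 (silt): t_1 = 10.3 × 0.10 / 0.008663 = 118.9 d
  layer 2 (karst limestone): t_2 = 3.71 × 0.06 / 0.008663 = 25.69 d
  layer 3 (clean gravel): t_3 = 6.84 × 0.21 / 0.008663 = 165.8 d
Total t = Σ t_i = 310.4 days = 0.8498 years.

0.850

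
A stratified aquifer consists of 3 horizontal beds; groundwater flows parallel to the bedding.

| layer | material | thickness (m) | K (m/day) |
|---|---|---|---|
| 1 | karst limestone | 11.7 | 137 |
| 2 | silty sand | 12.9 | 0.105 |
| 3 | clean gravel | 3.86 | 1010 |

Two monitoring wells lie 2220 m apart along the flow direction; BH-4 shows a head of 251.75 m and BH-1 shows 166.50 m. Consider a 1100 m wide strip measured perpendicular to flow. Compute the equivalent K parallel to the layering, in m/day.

193

Flow is parallel to layering, so each bed carries its own Darcy discharge and the transmissivities add.
Σ(K_i·b_i) = 137×11.7 + 0.105×12.9 + 1010×3.86 = 5503 m²/day.
Total thickness b = 28.46 m, so K_eq = Σ(K_i·b_i)/b = 193.4 m/day.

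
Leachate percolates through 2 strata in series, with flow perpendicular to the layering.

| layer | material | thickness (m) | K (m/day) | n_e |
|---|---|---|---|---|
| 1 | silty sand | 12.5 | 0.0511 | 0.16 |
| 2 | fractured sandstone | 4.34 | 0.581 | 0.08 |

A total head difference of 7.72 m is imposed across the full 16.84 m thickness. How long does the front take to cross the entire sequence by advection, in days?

76.6

With flow normal to the layers, continuity requires the same specific discharge q through every layer.
Σ(b_i/K_i) = 12.5/0.0511 + 4.34/0.581 = 252.1 d.
q = Δh / Σ(b_i/K_i) = 7.72 / 252.1 = 0.03062 m/day.
In each layer the seepage velocity is v_i = q/n_i, so the layer transit time is t_i = b_i·n_i / q:
  layer 1 (silty sand): t_1 = 12.5 × 0.16 / 0.03062 = 65.31 d
  layer 2 (fractured sandstone): t_2 = 4.34 × 0.08 / 0.03062 = 11.34 d
Total t = Σ t_i = 76.65 days.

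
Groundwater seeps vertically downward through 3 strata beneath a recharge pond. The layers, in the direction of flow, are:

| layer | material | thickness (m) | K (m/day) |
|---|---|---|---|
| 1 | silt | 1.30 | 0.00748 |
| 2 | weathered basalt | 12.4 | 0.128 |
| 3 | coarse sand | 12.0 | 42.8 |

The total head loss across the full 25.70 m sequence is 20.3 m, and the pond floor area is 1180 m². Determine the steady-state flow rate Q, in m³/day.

Flow is perpendicular to layering, so the layers act in series and the equivalent K is the thickness-weighted harmonic mean.
Total thickness L = 1.30 + 12.4 + 12.0 = 25.70 m.
Σ(b_i/K_i) = 1.30/0.00748 + 12.4/0.128 + 12.0/42.8 = 271.0 d.
K_eq = L / Σ(b_i/K_i) = 25.70 / 271.0 = 0.09485 m/day.
Q = K_eq · A · (Δh/L) = 0.09485 × 1180 × (20.3/25.70) = 88.41 m³/day.

88.4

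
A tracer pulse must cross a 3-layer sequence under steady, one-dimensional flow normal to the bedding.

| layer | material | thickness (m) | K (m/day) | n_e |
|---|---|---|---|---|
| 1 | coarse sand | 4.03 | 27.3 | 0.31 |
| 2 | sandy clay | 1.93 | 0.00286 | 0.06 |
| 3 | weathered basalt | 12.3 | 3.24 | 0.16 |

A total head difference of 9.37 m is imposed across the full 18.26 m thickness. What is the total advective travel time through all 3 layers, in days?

241

With flow normal to the layers, continuity requires the same specific discharge q through every layer.
Σ(b_i/K_i) = 4.03/27.3 + 1.93/0.00286 + 12.3/3.24 = 678.8 d.
q = Δh / Σ(b_i/K_i) = 9.37 / 678.8 = 0.01380 m/day.
In each layer the seepage velocity is v_i = q/n_i, so the layer transit time is t_i = b_i·n_i / q:
  layer 1 (coarse sand): t_1 = 4.03 × 0.31 / 0.01380 = 90.50 d
  layer 2 (sandy clay): t_2 = 1.93 × 0.06 / 0.01380 = 8.389 d
  layer 3 (weathered basalt): t_3 = 12.3 × 0.16 / 0.01380 = 142.6 d
Total t = Σ t_i = 241.5 days.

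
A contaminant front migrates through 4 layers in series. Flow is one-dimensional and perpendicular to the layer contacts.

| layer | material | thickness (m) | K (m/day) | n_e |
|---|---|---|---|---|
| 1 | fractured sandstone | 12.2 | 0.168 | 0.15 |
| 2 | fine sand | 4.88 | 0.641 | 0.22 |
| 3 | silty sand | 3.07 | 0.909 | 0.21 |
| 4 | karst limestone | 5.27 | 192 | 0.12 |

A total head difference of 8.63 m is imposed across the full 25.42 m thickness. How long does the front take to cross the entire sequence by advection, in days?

With flow normal to the layers, continuity requires the same specific discharge q through every layer.
Σ(b_i/K_i) = 12.2/0.168 + 4.88/0.641 + 3.07/0.909 + 5.27/192 = 83.64 d.
q = Δh / Σ(b_i/K_i) = 8.63 / 83.64 = 0.1032 m/day.
In each layer the seepage velocity is v_i = q/n_i, so the layer transit time is t_i = b_i·n_i / q:
  layer 1 (fractured sandstone): t_1 = 12.2 × 0.15 / 0.1032 = 17.74 d
  layer 2 (fine sand): t_2 = 4.88 × 0.22 / 0.1032 = 10.40 d
  layer 3 (silty sand): t_3 = 3.07 × 0.21 / 0.1032 = 6.248 d
  layer 4 (karst limestone): t_4 = 5.27 × 0.12 / 0.1032 = 6.129 d
Total t = Σ t_i = 40.52 days.

40.5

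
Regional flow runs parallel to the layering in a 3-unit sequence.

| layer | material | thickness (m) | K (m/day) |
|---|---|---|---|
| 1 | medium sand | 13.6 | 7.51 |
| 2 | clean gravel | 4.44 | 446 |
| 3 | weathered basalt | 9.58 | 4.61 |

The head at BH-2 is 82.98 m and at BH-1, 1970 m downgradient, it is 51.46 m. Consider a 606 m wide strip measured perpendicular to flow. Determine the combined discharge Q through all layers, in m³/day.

20600

Flow is parallel to layering, so each bed carries its own Darcy discharge and the transmissivities add.
Σ(K_i·b_i) = 7.51×13.6 + 446×4.44 + 4.61×9.58 = 2127 m²/day.
Hydraulic gradient i = (82.98 − 51.46) / 1970 = 31.52 / 1970 = 0.01600.
Q = Σ(K_i·b_i) · W · i = 2127 × 606 × 0.01600 = 20619 m³/day.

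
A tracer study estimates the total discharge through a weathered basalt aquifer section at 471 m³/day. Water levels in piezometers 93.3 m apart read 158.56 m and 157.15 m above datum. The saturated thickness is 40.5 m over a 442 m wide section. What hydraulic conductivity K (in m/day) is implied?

Cross-sectional area A = 442 × 40.5 = 17901 m².
Hydraulic gradient i = (158.56 − 157.15) / 93.3 = 1.41 / 93.3 = 0.01511.
From Q = K·A·i, K = Q / (A·i) = 471 / (17901 × 0.01511) = 1.741 m/day.

1.74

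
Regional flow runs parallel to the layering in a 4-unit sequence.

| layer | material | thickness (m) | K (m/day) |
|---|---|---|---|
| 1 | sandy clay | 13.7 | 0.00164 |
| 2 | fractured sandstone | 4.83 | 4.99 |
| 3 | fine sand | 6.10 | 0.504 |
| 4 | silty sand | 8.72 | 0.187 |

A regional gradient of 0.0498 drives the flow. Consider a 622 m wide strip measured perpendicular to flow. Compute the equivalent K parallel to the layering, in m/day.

0.864

Flow is parallel to layering, so each bed carries its own Darcy discharge and the transmissivities add.
Σ(K_i·b_i) = 0.00164×13.7 + 4.99×4.83 + 0.504×6.10 + 0.187×8.72 = 28.83 m²/day.
Total thickness b = 33.35 m, so K_eq = Σ(K_i·b_i)/b = 0.8644 m/day.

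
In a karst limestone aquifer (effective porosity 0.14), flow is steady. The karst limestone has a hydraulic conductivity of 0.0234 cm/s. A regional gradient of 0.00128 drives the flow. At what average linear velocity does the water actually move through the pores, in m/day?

Convert K: 0.0234 cm/s × 864 = 20.22 m/day.
Hydraulic gradient i = 0.00128.
Darcy flux q = K · i = 20.22 × 0.001280 = 0.02588 m/day.
Seepage velocity v = q / n_e = 0.02588 / 0.14 = 0.1848 m/day.

0.185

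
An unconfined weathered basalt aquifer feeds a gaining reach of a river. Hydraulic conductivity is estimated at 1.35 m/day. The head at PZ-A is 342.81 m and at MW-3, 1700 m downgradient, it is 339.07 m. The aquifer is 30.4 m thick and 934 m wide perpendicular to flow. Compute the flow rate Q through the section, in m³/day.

84.3

Cross-sectional area A = 934 × 30.4 = 28394 m².
Hydraulic gradient i = (342.81 − 339.07) / 1700 = 3.74 / 1700 = 0.002200.
Darcy's law: Q = K · A · i = 1.350 × 28394 × 0.002200 = 84.33 m³/day.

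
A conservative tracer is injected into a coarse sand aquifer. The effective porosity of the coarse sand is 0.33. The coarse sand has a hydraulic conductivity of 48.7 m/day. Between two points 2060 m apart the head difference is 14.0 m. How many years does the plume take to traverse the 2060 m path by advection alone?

5.62

Hydraulic gradient i = Δh / L = 14.0 / 2060 = 0.006796.
Darcy flux q = K · i = 48.70 × 0.006796 = 0.3310 m/day.
Seepage velocity v = q / n_e = 0.3310 / 0.33 = 1.003 m/day.
Travel time t = L / v = 2060 / 1.003 = 2054 days = 5.623 years.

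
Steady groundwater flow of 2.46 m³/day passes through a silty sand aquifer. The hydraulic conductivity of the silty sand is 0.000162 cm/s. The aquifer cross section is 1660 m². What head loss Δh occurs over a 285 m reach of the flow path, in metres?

3.02

Convert K: 0.000162 cm/s × 864 = 0.1400 m/day.
From Q = K·A·i, i = Q / (K·A) = 2.46 / (0.1400 × 1660) = 0.01059.
Head loss Δh = i · L = 0.01059 × 285 = 3.017 m.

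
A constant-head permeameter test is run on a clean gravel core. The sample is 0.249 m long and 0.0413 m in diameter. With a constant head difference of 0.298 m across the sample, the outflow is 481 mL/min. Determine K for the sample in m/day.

432

Cross-sectional area A = π·(d/2)² = π × (0.0413/2)² = 0.001340 m².
Convert discharge: 481 mL/min = 8.017e-06 m³/s.
Darcy's law rearranged: K = Q·L / (A·Δh) = 8.017e-06 × 0.249 / (0.001340 × 0.298) = 0.005000 m/s = 432.0 m/day.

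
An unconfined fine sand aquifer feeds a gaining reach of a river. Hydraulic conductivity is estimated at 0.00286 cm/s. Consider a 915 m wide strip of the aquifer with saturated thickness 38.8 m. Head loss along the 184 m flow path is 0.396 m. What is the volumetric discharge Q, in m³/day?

189

Convert K: 0.00286 cm/s × 864 = 2.471 m/day.
Cross-sectional area A = 915 × 38.8 = 35502 m².
Hydraulic gradient i = Δh / L = 0.396 / 184 = 0.002152.
Darcy's law: Q = K · A · i = 2.471 × 35502 × 0.002152 = 188.8 m³/day.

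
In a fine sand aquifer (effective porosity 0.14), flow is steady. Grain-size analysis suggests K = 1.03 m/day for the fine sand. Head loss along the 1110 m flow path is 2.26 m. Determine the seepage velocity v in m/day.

0.0150

Hydraulic gradient i = Δh / L = 2.26 / 1110 = 0.002036.
Darcy flux q = K · i = 1.030 × 0.002036 = 0.002097 m/day.
Seepage velocity v = q / n_e = 0.002097 / 0.14 = 0.01498 m/day.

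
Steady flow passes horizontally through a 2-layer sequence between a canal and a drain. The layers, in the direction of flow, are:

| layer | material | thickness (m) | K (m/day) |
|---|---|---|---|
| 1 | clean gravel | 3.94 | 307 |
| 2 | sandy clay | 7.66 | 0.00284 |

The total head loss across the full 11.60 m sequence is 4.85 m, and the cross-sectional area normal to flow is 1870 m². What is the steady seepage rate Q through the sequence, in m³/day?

Flow is perpendicular to layering, so the layers act in series and the equivalent K is the thickness-weighted harmonic mean.
Total thickness L = 3.94 + 7.66 = 11.60 m.
Σ(b_i/K_i) = 3.94/307 + 7.66/0.00284 = 2697 d.
K_eq = L / Σ(b_i/K_i) = 11.60 / 2697 = 0.004301 m/day.
Q = K_eq · A · (Δh/L) = 0.004301 × 1870 × (4.85/11.60) = 3.363 m³/day.

3.36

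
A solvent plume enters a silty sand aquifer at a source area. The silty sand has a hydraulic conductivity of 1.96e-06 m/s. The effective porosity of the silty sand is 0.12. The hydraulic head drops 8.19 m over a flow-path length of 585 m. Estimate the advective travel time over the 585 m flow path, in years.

81.1

Convert K: 1.96e-06 m/s × 86400 = 0.1693 m/day.
Hydraulic gradient i = Δh / L = 8.19 / 585 = 0.01400.
Darcy flux q = K · i = 0.1693 × 0.01400 = 0.002371 m/day.
Seepage velocity v = q / n_e = 0.002371 / 0.12 = 0.01976 m/day.
Travel time t = L / v = 585 / 0.01976 = 29610 days = 81.07 years.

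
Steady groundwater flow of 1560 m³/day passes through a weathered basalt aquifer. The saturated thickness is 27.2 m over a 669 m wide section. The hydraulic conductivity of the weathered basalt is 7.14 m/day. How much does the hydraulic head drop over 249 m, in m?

Cross-sectional area A = 669 × 27.2 = 18197 m².
From Q = K·A·i, i = Q / (K·A) = 1560 / (7.140 × 18197) = 0.01201.
Head loss Δh = i · L = 0.01201 × 249 = 2.990 m.

2.99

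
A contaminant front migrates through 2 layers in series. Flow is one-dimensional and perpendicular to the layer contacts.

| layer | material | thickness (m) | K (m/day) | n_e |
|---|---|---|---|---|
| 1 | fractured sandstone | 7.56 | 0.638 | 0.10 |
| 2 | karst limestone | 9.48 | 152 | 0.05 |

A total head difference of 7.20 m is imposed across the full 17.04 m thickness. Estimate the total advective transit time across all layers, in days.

2.03

With flow normal to the layers, continuity requires the same specific discharge q through every layer.
Σ(b_i/K_i) = 7.56/0.638 + 9.48/152 = 11.91 d.
q = Δh / Σ(b_i/K_i) = 7.20 / 11.91 = 0.6044 m/day.
In each layer the seepage velocity is v_i = q/n_i, so the layer transit time is t_i = b_i·n_i / q:
  layer 1 (fractured sandstone): t_1 = 7.56 × 0.10 / 0.6044 = 1.251 d
  layer 2 (karst limestone): t_2 = 9.48 × 0.05 / 0.6044 = 0.7842 d
Total t = Σ t_i = 2.035 days.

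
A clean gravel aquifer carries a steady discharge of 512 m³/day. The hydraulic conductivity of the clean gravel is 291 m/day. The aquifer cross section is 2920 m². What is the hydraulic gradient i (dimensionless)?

0.000603

From Q = K·A·i, i = Q / (K·A) = 512 / (291.0 × 2920) = 0.0006026.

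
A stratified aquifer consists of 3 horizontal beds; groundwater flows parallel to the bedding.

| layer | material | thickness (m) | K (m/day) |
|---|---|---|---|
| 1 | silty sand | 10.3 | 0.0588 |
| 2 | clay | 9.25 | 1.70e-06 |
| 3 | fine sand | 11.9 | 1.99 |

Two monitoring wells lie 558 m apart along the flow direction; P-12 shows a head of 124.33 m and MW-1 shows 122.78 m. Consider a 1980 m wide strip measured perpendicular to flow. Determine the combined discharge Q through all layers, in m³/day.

Flow is parallel to layering, so each bed carries its own Darcy discharge and the transmissivities add.
Σ(K_i·b_i) = 0.0588×10.3 + 1.70e-06×9.25 + 1.99×11.9 = 24.29 m²/day.
Hydraulic gradient i = (124.33 − 122.78) / 558 = 1.55 / 558 = 0.002778.
Q = Σ(K_i·b_i) · W · i = 24.29 × 1980 × 0.002778 = 133.6 m³/day.

134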